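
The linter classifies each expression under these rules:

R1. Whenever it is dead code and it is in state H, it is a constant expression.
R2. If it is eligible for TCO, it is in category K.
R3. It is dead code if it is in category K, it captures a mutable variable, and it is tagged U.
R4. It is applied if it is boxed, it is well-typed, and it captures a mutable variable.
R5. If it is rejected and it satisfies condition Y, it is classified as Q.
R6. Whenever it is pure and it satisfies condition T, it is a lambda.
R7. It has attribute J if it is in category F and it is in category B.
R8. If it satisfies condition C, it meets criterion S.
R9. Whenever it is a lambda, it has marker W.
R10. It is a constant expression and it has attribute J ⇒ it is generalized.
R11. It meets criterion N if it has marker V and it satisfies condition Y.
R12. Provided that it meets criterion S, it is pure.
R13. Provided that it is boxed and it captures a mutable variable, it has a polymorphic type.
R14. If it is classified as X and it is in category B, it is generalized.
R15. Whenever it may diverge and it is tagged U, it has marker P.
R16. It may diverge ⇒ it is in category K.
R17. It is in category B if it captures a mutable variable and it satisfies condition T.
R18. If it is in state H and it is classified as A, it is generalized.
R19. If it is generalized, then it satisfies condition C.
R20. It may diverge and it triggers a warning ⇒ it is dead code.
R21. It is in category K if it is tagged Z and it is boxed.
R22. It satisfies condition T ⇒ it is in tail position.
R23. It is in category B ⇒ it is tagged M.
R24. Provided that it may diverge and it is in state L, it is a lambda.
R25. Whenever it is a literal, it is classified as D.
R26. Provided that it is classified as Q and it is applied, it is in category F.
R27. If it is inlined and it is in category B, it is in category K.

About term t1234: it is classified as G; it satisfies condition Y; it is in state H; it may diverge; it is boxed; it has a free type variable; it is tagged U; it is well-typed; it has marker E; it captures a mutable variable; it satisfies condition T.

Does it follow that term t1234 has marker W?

Forward chaining from the given facts derives: is applied, has a polymorphic type, has marker P, is in category K, is in category B, is in tail position, is tagged M, is dead code, is a constant expression.
The only rule concluding "it has marker W" is R9, which needs "it is a lambda"; that is never established.

No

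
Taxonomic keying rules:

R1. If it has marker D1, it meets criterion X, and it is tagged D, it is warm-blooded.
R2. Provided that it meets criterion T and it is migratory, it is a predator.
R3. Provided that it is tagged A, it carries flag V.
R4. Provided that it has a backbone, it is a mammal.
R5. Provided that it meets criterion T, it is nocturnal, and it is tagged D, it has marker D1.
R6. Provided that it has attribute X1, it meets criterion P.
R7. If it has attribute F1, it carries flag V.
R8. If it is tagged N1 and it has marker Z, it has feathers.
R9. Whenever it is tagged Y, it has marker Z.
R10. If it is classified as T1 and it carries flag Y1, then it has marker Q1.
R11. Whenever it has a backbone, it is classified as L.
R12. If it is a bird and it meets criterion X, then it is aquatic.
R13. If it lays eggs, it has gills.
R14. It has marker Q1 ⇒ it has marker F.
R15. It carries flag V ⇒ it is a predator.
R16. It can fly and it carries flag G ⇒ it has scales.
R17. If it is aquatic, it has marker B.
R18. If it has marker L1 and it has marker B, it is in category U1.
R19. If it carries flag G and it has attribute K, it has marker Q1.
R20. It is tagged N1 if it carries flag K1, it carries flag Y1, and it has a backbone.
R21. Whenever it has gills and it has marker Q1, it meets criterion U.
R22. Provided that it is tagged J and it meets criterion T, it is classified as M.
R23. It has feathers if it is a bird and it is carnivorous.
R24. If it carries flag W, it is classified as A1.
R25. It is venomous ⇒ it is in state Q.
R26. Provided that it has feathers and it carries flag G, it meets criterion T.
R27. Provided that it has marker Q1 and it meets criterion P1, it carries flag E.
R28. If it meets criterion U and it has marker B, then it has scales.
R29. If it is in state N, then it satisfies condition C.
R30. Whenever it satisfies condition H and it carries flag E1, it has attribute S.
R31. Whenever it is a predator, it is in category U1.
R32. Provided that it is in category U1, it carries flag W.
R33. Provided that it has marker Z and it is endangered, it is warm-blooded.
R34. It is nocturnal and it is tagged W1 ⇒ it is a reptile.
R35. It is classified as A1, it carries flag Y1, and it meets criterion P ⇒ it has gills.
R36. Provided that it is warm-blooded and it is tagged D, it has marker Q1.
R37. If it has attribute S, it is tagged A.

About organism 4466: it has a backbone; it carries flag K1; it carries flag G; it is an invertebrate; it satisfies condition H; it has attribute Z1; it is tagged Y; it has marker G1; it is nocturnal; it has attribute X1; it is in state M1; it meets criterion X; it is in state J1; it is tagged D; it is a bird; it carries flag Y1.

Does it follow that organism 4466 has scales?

No

Forward chaining from the given facts derives: is a mammal, meets criterion P, has marker Z, is classified as L, is aquatic, has marker B, is tagged N1, has feathers, meets criterion T, has marker D1, is warm-blooded, has marker Q1, has marker F.
Rules concluding "it has scales": R16 needs "it can fly"; R28 needs "it meets criterion U" — none of these are established.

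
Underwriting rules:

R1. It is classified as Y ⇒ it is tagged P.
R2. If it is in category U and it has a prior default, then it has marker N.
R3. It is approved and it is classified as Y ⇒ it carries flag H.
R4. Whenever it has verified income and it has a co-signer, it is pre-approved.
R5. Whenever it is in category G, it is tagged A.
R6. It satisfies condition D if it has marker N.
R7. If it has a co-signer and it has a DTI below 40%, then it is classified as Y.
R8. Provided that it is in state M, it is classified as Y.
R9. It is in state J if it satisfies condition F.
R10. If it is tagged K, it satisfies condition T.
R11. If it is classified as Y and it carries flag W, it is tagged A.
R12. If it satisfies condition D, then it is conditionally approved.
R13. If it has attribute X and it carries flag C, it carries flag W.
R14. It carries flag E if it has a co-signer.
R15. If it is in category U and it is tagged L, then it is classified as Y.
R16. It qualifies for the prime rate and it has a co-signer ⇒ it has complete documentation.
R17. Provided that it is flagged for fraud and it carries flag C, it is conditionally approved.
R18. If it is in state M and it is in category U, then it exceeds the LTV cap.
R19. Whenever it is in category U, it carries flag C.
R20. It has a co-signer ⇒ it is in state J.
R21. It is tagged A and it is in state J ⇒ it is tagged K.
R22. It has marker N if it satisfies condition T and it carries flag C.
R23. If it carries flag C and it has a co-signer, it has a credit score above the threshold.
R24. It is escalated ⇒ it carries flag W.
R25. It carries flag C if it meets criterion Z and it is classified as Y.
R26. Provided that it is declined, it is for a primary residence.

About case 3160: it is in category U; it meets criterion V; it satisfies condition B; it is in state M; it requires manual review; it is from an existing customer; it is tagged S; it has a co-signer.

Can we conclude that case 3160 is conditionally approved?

Forward chaining from the given facts derives: is classified as Y, carries flag E, exceeds the LTV cap, carries flag C, is in state J, has a credit score above the threshold, is tagged P.
Rules concluding "it is conditionally approved": R12 needs "it satisfies condition D"; R17 needs "it is flagged for fraud" — none of these are established.

No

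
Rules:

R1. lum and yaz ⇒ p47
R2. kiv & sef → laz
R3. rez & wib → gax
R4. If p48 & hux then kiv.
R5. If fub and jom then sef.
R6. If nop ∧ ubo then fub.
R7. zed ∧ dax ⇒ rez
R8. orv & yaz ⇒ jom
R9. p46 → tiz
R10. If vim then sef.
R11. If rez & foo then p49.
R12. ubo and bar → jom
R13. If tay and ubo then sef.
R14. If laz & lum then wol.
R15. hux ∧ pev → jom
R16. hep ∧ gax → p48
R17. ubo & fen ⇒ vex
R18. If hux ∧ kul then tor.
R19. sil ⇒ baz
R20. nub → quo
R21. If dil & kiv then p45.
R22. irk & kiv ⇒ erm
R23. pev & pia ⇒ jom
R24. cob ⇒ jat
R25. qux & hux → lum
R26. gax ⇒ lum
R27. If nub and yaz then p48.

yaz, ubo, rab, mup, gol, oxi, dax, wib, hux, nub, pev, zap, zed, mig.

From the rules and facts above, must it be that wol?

Forward chaining from the given facts derives: rez, jom, quo, p48, gax, kiv, lum, p47.
The only rule concluding wol is R14, which needs laz; that is never established.

No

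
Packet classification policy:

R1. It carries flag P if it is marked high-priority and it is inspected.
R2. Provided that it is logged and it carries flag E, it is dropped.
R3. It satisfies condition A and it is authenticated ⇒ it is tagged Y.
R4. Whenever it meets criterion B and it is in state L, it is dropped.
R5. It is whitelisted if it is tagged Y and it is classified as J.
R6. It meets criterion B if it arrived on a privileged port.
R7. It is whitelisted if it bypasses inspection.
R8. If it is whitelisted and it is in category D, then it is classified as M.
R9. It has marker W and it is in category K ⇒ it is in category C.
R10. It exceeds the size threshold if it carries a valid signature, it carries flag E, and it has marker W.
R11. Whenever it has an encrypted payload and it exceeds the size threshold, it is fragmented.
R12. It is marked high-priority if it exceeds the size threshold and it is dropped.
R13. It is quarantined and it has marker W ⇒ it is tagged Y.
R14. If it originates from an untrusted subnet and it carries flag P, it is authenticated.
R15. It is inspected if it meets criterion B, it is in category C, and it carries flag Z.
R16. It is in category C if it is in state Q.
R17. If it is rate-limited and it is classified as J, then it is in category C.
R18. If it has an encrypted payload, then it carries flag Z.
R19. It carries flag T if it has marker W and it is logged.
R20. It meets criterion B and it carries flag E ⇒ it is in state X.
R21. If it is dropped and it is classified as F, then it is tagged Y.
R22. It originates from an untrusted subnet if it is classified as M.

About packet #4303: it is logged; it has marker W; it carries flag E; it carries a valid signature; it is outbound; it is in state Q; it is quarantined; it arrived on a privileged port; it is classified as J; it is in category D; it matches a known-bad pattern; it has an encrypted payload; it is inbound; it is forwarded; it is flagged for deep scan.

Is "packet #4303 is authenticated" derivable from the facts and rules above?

Yes

By R2 (it is logged, it carries flag E): it is dropped.
By R6 (it arrived on a privileged port): it meets criterion B.
By R10 (it carries a valid signature, it carries flag E, it has marker W): it exceeds the size threshold.
By R12 (it exceeds the size threshold, it is dropped): it is marked high-priority.
By R13 (it is quarantined, it has marker W): it is tagged Y.
By R16 (it is in state Q): it is in category C.
By R18 (it has an encrypted payload): it carries flag Z.
By R5 (it is tagged Y, it is classified as J): it is whitelisted.
By R8 (it is whitelisted, it is in category D): it is classified as M.
By R15 (it meets criterion B, it is in category C, it carries flag Z): it is inspected.
By R22 (it is classified as M): it originates from an untrusted subnet.
By R1 (it is marked high-priority, it is inspected): it carries flag P.
By R14 (it originates from an untrusted subnet, it carries flag P): it is authenticated.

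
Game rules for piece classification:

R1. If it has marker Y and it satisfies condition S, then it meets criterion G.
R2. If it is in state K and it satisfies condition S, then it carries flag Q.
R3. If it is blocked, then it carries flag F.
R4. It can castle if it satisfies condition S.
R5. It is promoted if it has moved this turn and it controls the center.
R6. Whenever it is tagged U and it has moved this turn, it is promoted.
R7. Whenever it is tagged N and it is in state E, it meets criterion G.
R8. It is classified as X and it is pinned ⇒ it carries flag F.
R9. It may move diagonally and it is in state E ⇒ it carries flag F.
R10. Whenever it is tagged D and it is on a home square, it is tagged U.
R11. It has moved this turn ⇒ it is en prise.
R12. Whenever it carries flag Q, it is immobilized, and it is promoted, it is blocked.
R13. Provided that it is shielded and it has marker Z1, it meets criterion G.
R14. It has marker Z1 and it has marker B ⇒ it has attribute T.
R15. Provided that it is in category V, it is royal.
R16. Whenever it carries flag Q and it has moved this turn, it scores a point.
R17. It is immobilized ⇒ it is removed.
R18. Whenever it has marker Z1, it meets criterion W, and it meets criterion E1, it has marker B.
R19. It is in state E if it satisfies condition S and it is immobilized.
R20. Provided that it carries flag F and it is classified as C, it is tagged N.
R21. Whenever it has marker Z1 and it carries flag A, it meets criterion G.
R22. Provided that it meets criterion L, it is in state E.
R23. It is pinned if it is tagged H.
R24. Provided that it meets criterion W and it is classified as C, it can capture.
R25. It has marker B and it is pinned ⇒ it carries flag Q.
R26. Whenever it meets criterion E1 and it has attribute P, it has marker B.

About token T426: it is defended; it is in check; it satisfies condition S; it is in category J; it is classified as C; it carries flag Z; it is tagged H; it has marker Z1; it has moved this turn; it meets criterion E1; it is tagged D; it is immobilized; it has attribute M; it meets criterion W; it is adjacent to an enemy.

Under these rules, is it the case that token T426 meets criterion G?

No

Forward chaining from the given facts derives: can castle, is en prise, is removed, has marker B, is in state E, is pinned, can capture, carries flag Q, has attribute T, scores a point.
Rules concluding "it meets criterion G": R1 needs "it has marker Y"; R7 needs "it is tagged N"; R13 needs "it is shielded"; R21 needs "it carries flag A" — none of these are established.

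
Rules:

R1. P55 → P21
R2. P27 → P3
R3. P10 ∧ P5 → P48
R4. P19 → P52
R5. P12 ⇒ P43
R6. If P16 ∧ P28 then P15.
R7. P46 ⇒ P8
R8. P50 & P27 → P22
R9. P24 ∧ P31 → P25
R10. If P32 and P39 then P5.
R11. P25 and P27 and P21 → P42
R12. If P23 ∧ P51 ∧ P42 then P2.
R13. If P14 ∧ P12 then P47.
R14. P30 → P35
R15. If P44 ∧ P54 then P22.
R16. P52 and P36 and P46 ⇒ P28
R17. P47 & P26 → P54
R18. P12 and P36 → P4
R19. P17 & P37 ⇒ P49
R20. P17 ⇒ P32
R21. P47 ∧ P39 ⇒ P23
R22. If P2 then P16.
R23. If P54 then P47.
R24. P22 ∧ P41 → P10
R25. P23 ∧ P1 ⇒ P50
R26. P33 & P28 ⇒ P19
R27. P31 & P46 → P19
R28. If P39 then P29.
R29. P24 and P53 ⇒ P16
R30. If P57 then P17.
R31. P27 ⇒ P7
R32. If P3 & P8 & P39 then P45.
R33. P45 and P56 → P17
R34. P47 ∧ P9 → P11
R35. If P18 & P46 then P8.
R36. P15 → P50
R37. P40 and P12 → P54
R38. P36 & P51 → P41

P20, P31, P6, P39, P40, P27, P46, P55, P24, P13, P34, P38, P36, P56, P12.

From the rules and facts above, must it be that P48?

Forward chaining from the given facts derives: P21, P3, P43, P8, P25, P42, P4, P19, P29, P7, P45, P17, P54, P52, P28, P32, P47, P5, P23.
The only rule concluding P48 is R3, which needs P10; that is never established.

No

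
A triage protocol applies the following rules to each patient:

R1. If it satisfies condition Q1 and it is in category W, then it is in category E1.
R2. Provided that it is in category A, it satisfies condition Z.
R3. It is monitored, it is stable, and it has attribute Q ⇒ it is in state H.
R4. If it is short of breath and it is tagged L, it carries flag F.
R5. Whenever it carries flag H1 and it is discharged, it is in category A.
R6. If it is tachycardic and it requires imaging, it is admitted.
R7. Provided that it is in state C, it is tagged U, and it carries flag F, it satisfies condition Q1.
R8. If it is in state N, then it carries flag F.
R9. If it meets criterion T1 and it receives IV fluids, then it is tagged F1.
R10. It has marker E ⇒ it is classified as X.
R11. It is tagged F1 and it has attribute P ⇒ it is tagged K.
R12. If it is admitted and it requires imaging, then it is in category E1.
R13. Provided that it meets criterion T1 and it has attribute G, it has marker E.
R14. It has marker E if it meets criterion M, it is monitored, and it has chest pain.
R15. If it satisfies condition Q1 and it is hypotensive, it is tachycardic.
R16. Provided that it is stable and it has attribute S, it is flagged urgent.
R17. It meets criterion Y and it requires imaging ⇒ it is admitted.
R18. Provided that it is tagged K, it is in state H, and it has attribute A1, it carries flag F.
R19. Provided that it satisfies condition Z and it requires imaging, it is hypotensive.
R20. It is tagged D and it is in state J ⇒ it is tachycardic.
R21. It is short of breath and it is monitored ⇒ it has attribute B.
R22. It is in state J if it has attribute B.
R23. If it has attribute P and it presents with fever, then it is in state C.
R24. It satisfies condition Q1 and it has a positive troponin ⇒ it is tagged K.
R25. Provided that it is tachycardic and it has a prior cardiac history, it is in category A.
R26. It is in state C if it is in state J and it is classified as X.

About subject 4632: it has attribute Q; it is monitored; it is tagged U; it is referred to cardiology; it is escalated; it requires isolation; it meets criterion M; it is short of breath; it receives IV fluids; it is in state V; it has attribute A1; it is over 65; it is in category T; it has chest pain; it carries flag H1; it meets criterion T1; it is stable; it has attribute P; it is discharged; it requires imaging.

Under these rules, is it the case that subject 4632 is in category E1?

By R3 (it is monitored, it is stable, it has attribute Q): it is in state H.
By R5 (it carries flag H1, it is discharged): it is in category A.
By R9 (it meets criterion T1, it receives IV fluids): it is tagged F1.
By R11 (it is tagged F1, it has attribute P): it is tagged K.
By R14 (it meets criterion M, it is monitored, it has chest pain): it has marker E.
By R18 (it is tagged K, it is in state H, it has attribute A1): it carries flag F.
By R21 (it is short of breath, it is monitored): it has attribute B.
By R22 (it has attribute B): it is in state J.
By R2 (it is in category A): it satisfies condition Z.
By R10 (it has marker E): it is classified as X.
By R19 (it satisfies condition Z, it requires imaging): it is hypotensive.
By R26 (it is in state J, it is classified as X): it is in state C.
By R7 (it is in state C, it is tagged U, it carries flag F): it satisfies condition Q1.
By R15 (it satisfies condition Q1, it is hypotensive): it is tachycardic.
By R6 (it is tachycardic, it requires imaging): it is admitted.
By R12 (it is admitted, it requires imaging): it is in category E1.

Yes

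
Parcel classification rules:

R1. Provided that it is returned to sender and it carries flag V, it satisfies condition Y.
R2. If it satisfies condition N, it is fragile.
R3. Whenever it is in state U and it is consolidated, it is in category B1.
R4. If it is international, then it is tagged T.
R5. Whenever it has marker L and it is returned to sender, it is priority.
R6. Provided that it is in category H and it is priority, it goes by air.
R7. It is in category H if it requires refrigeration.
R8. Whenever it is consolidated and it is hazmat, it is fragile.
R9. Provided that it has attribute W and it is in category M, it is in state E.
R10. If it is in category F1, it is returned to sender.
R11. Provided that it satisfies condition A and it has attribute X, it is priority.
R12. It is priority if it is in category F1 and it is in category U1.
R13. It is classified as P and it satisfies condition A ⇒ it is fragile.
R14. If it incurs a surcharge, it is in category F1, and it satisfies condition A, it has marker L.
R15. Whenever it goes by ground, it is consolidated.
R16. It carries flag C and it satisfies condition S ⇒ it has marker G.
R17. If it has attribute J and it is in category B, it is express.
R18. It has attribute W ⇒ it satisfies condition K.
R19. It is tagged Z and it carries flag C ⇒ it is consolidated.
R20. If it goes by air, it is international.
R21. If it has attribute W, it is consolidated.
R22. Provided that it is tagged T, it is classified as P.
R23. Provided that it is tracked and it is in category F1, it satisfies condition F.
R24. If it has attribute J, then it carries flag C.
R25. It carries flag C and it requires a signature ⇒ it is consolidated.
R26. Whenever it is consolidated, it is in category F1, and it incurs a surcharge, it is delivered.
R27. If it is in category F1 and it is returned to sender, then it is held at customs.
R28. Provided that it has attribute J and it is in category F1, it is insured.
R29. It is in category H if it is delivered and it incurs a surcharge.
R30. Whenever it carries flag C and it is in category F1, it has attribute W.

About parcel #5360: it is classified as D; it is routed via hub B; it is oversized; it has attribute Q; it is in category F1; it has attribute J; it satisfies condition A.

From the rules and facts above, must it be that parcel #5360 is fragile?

No

Forward chaining from the given facts derives: is returned to sender, carries flag C, is held at customs, is insured, has attribute W, satisfies condition K, is consolidated.
Rules concluding "it is fragile": R2 needs "it satisfies condition N"; R8 needs "it is hazmat"; R13 needs "it is classified as P" — none of these are established.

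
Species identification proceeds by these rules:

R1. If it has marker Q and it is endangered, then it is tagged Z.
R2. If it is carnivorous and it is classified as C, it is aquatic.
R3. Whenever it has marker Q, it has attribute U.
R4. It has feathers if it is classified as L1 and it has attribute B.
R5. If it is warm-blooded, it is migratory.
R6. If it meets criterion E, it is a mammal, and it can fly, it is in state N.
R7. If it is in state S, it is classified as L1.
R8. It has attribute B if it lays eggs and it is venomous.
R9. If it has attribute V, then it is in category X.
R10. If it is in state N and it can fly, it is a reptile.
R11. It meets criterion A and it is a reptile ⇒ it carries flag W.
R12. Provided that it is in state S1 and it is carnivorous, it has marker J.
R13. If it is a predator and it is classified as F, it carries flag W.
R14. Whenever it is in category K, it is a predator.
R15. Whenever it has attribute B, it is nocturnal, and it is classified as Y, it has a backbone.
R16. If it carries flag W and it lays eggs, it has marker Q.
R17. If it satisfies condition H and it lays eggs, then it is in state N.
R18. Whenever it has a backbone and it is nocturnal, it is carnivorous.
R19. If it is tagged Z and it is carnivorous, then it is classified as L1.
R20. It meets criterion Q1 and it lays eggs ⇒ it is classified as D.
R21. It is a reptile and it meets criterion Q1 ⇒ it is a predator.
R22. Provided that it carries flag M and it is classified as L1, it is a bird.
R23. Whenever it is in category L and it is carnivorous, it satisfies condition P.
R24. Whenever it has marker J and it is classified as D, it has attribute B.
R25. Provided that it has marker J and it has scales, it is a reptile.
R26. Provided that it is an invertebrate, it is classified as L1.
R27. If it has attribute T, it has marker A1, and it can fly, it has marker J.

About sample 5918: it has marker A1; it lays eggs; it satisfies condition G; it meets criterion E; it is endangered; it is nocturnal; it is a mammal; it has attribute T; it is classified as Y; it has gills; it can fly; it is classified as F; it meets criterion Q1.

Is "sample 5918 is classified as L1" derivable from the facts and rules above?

Yes

By R6 (it meets criterion E, it is a mammal, it can fly): it is in state N.
By R10 (it is in state N, it can fly): it is a reptile.
By R20 (it meets criterion Q1, it lays eggs): it is classified as D.
By R21 (it is a reptile, it meets criterion Q1): it is a predator.
By R27 (it has attribute T, it has marker A1, it can fly): it has marker J.
By R13 (it is a predator, it is classified as F): it carries flag W.
By R16 (it carries flag W, it lays eggs): it has marker Q.
By R24 (it has marker J, it is classified as D): it has attribute B.
By R1 (it has marker Q, it is endangered): it is tagged Z.
By R15 (it has attribute B, it is nocturnal, it is classified as Y): it has a backbone.
By R18 (it has a backbone, it is nocturnal): it is carnivorous.
By R19 (it is tagged Z, it is carnivorous): it is classified as L1.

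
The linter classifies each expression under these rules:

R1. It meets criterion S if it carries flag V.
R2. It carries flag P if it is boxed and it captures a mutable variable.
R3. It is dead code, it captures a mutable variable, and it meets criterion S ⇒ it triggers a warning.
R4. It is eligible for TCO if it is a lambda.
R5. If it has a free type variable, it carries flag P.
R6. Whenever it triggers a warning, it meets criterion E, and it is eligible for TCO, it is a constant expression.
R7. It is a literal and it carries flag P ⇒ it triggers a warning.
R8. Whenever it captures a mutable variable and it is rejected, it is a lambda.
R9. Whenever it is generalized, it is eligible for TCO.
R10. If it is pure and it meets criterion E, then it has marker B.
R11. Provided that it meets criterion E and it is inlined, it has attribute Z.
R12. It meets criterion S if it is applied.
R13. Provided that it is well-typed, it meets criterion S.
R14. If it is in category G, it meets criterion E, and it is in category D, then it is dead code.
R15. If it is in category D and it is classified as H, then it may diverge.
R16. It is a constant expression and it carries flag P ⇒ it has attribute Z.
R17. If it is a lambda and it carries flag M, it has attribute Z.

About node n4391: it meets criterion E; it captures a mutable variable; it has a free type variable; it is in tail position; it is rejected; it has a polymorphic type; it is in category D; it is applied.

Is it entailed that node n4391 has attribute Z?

Forward chaining from the given facts derives: carries flag P, is a lambda, meets criterion S, is eligible for TCO.
Rules concluding "it has attribute Z": R11 needs "it is inlined"; R16 needs "it is a constant expression"; R17 needs "it carries flag M" — none of these are established.

No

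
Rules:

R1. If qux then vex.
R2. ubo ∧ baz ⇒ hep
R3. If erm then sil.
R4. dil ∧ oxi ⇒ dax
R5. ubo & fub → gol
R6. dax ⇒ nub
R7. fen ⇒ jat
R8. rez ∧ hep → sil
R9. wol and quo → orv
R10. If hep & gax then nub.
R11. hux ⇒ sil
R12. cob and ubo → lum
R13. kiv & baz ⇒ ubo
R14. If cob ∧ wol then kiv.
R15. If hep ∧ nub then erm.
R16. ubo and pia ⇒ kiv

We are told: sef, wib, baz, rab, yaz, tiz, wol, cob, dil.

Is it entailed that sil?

No

Forward chaining from the given facts derives: kiv, ubo, hep, lum.
Rules concluding sil: R3 needs erm; R8 needs rez; R11 needs hux — none of these are established.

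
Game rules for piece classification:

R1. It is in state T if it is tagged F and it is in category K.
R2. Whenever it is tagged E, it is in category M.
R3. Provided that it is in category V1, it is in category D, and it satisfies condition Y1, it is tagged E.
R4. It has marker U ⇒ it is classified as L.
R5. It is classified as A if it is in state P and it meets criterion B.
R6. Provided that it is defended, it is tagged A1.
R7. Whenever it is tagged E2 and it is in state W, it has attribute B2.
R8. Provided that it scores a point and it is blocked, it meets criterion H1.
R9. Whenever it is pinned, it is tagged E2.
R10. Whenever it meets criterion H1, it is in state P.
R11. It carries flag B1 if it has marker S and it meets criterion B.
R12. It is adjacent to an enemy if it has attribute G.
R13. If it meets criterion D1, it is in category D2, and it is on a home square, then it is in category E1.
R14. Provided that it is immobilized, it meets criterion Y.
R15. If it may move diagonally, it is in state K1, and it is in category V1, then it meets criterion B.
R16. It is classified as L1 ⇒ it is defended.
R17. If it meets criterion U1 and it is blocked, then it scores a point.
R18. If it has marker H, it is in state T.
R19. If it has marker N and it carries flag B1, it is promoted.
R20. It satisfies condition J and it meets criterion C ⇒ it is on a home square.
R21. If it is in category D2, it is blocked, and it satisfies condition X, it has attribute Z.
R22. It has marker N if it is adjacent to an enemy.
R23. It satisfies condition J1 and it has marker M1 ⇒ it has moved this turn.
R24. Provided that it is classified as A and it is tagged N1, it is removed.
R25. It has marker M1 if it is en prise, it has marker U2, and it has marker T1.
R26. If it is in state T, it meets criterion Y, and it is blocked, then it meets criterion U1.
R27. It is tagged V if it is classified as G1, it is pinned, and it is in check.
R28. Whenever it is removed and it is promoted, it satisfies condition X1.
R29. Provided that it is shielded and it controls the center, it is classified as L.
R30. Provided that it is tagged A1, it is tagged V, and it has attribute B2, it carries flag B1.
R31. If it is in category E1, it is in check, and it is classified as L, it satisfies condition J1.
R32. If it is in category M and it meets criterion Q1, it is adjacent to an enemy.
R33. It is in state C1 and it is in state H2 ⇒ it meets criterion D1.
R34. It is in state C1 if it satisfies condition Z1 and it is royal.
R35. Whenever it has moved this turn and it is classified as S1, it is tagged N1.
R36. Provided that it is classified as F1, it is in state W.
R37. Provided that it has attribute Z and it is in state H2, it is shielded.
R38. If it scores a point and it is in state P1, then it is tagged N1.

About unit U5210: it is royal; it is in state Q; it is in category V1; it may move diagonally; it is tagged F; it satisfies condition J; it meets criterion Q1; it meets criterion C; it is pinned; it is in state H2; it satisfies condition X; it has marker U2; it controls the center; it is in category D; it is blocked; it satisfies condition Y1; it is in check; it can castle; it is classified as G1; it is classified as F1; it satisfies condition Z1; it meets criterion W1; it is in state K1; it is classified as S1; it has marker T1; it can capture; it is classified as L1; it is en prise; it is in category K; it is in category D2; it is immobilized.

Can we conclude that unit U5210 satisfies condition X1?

Yes

By R1 (it is tagged F, it is in category K): it is in state T.
By R3 (it is in category V1, it is in category D, it satisfies condition Y1): it is tagged E.
By R9 (it is pinned): it is tagged E2.
By R14 (it is immobilized): it meets criterion Y.
By R15 (it may move diagonally, it is in state K1, it is in category V1): it meets criterion B.
By R16 (it is classified as L1): it is defended.
By R20 (it satisfies condition J, it meets criterion C): it is on a home square.
By R21 (it is in category D2, it is blocked, it satisfies condition X): it has attribute Z.
By R25 (it is en prise, it has marker U2, it has marker T1): it has marker M1.
By R26 (it is in state T, it meets criterion Y, it is blocked): it meets criterion U1.
By R27 (it is classified as G1, it is pinned, it is in check): it is tagged V.
By R34 (it satisfies condition Z1, it is royal): it is in state C1.
By R36 (it is classified as F1): it is in state W.
By R37 (it has attribute Z, it is in state H2): it is shielded.
By R2 (it is tagged E): it is in category M.
By R6 (it is defended): it is tagged A1.
By R7 (it is tagged E2, it is in state W): it has attribute B2.
By R17 (it meets criterion U1, it is blocked): it scores a point.
By R29 (it is shielded, it controls the center): it is classified as L.
By R30 (it is tagged A1, it is tagged V, it has attribute B2): it carries flag B1.
By R32 (it is in category M, it meets criterion Q1): it is adjacent to an enemy.
By R33 (it is in state C1, it is in state H2): it meets criterion D1.
By R8 (it scores a point, it is blocked): it meets criterion H1.
By R10 (it meets criterion H1): it is in state P.
By R13 (it meets criterion D1, it is in category D2, it is on a home square): it is in category E1.
By R22 (it is adjacent to an enemy): it has marker N.
By R31 (it is in category E1, it is in check, it is classified as L): it satisfies condition J1.
By R5 (it is in state P, it meets criterion B): it is classified as A.
By R19 (it has marker N, it carries flag B1): it is promoted.
By R23 (it satisfies condition J1, it has marker M1): it has moved this turn.
By R35 (it has moved this turn, it is classified as S1): it is tagged N1.
By R24 (it is classified as A, it is tagged N1): it is removed.
By R28 (it is removed, it is promoted): it satisfies condition X1.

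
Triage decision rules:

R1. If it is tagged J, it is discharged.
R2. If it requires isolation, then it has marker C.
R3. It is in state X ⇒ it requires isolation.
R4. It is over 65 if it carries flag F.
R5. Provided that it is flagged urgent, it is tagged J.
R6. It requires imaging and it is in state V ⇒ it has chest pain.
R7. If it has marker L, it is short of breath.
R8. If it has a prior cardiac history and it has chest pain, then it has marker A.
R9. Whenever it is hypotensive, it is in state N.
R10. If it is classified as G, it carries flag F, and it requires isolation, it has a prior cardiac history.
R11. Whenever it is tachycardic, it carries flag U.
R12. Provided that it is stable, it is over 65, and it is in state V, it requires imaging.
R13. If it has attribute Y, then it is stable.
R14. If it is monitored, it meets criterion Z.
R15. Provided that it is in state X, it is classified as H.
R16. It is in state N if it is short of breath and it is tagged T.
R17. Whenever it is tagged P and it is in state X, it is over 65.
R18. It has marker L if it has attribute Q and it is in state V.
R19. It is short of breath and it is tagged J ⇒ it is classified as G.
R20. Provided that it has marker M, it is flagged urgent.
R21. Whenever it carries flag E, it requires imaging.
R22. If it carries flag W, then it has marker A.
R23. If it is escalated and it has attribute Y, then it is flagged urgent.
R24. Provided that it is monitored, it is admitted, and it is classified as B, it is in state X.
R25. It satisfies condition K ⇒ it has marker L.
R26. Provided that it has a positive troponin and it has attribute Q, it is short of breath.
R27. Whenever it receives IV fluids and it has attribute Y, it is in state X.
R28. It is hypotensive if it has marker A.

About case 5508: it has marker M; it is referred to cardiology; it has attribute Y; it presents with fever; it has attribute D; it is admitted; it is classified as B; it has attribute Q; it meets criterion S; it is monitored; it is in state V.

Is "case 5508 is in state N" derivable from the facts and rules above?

No

Forward chaining from the given facts derives: is stable, meets criterion Z, has marker L, is flagged urgent, is in state X, requires isolation, is tagged J, is short of breath, is classified as H, is classified as G, is discharged, has marker C.
Rules concluding "it is in state N": R9 needs "it is hypotensive"; R16 needs "it is tagged T" — none of these are established.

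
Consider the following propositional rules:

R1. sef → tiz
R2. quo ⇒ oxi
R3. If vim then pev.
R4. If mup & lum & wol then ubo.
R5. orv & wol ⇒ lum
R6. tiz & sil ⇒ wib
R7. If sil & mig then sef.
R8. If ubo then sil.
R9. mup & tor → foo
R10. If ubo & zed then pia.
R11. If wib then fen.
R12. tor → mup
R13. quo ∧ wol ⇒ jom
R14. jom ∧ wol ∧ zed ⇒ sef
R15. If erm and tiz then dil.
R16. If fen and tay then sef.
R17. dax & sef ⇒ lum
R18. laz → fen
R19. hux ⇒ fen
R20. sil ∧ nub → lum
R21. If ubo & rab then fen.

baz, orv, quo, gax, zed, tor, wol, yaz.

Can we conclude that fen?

lum  (by R5: orv, wol)
mup  (by R12: tor)
jom  (by R13: quo, wol)
sef  (by R14: jom, wol, zed)
tiz  (by R1: sef)
ubo  (by R4: mup, lum, wol)
sil  (by R8: ubo)
wib  (by R6: tiz, sil)
fen  (by R11: wib)

Yes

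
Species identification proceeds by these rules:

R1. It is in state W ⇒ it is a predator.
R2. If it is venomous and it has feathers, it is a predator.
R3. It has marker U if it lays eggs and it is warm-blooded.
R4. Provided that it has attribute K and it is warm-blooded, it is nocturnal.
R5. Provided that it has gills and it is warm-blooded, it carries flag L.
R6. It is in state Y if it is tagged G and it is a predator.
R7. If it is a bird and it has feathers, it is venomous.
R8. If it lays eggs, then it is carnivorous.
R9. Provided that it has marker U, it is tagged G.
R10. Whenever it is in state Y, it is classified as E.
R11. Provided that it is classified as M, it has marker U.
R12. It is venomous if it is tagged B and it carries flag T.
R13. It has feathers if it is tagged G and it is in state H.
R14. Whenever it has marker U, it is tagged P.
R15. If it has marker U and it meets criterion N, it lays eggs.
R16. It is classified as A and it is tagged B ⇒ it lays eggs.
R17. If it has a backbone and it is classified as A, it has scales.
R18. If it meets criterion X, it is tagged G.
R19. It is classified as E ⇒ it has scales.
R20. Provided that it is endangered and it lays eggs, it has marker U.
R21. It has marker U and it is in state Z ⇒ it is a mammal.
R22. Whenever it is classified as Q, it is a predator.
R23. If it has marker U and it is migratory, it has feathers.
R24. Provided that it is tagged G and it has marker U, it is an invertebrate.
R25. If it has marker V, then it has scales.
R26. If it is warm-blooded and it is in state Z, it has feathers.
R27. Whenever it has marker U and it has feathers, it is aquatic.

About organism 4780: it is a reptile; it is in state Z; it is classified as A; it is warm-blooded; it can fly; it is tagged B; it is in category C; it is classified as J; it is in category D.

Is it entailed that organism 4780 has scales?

No

Forward chaining from the given facts derives: lays eggs, has feathers, has marker U, is carnivorous, is tagged G, is tagged P, is a mammal, is an invertebrate, is aquatic.
Rules concluding "it has scales": R17 needs "it has a backbone"; R19 needs "it is classified as E"; R25 needs "it has marker V" — none of these are established.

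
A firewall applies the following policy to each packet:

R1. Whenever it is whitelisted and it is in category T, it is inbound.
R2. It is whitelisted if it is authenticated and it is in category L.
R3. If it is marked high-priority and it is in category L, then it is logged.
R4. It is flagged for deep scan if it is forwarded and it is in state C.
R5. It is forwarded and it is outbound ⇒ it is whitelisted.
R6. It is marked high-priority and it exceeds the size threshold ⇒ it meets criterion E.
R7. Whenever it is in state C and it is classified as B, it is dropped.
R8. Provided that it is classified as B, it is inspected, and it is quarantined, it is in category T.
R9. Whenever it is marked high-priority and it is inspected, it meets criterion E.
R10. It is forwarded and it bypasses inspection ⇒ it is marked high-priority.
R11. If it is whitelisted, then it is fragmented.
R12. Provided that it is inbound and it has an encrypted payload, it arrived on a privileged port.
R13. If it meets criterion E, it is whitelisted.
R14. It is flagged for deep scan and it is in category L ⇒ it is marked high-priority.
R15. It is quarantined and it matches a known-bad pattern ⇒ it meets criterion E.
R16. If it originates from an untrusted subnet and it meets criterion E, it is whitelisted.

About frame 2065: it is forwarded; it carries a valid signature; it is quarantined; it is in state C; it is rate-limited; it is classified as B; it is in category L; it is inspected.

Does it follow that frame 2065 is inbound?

By R4 (it is forwarded, it is in state C): it is flagged for deep scan.
By R8 (it is classified as B, it is inspected, it is quarantined): it is in category T.
By R14 (it is flagged for deep scan, it is in category L): it is marked high-priority.
By R9 (it is marked high-priority, it is inspected): it meets criterion E.
By R13 (it meets criterion E): it is whitelisted.
By R1 (it is whitelisted, it is in category T): it is inbound.

Yes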